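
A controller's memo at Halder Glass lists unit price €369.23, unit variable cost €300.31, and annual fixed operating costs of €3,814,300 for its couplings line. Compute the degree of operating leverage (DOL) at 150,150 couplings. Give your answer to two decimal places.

At 150,150 units, contribution = 150,150 × €68.92 = €10,348,338.00.
Subtracting fixed costs: EBIT = €10,348,338.00 − €3,814,300 = €6,534,038.00.
DOL = contribution ÷ EBIT = €10,348,338.00 ÷ €6,534,038.00 = 1.5838.

1.58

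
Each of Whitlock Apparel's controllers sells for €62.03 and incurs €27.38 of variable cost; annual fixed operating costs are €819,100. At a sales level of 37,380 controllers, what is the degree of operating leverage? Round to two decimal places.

2.72

Contribution at this volume is 37,380 × €34.65 = €1,295,217.00.
EBIT = €1,295,217.00 − €819,100 = €476,117.00.
Degree of operating leverage = €1,295,217.00 / €476,117.00 = 2.7204.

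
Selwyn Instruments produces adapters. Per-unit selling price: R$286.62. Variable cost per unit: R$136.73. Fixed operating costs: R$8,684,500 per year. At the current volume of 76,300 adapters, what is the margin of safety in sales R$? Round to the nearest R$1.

R$5,262,585

Unit CM = price − variable cost = R$286.62 − R$136.73 = R$149.89. Break-even units = R$8,684,500 ÷ R$149.89 = 57,939.16; break-even revenue = 57,939.16 × R$286.62 = R$16,606,520.72.
Actual sales revenue = 76,300 × R$286.62 = R$21,869,106.00.
Margin of safety = R$21,869,106.00 − R$16,606,520.72 = R$5,262,585.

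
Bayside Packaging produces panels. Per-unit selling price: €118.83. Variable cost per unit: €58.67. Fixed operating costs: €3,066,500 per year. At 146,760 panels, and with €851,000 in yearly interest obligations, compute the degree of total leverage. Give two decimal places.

1.80

Total contribution margin = 146,760 × €60.16 = €8,829,081.60.
EBIT = €8,829,081.60 − €3,066,500 = €5,762,581.60. Interest = €851,000.00.
DOL = €8,829,081.60 ÷ €5,762,581.60 = 1.5321; DFL = €5,762,581.60 ÷ €4,911,581.60 = 1.1733.
Combined leverage = 1.5321 × 1.1733 = 1.7976.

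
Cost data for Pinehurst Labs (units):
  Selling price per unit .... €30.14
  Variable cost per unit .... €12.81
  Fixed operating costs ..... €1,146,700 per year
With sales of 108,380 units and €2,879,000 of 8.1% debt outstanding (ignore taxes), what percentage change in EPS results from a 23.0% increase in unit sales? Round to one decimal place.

Contribution at this volume is 108,380 × €17.33 = €1,878,225.40.
Operating income = contribution − fixed costs = €1,878,225.40 − €1,146,700 = €731,525.40.
After interest of €233,199.00, pre-tax earnings = €498,326.40.
Degree of combined leverage = contribution ÷ (EBIT − I) = €1,878,225.40 ÷ €498,326.40 = 3.7691.
%ΔEPS = DCL × %ΔSales = 3.7691 × +23.0% = +86.7%.

+86.7%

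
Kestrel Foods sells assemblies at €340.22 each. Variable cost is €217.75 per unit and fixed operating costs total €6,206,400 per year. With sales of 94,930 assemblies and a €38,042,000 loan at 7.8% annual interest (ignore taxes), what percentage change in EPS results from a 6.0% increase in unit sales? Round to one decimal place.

Total contribution margin = 94,930 × €122.47 = €11,626,077.10.
Operating income = contribution − fixed costs = €11,626,077.10 − €6,206,400 = €5,419,677.10.
Interest = €2,967,276.00, so EBIT − I = €2,452,401.10.
Degree of combined leverage = contribution ÷ (EBIT − I) = €11,626,077.10 ÷ €2,452,401.10 = 4.7407.
%ΔEPS = DCL × %ΔSales = 4.7407 × +6.0% = +28.4%.

+28.4%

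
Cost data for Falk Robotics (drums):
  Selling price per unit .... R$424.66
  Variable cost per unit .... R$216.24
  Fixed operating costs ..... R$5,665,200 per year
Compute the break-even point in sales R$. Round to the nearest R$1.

R$11,542,961

CM per unit = R$424.66 − R$216.24 = R$208.42; CM ratio = R$208.42 / R$424.66 = 0.4908.
Break-even revenue = fixed costs × price ÷ CM = R$5,665,200 × R$424.66 ÷ R$208.42 = R$11,542,961.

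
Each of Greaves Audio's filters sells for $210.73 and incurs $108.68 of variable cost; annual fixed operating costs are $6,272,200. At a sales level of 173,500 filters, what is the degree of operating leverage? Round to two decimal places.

Contribution at this volume is 173,500 × $102.05 = $17,705,675.00.
Subtracting fixed costs: EBIT = $17,705,675.00 − $6,272,200 = $11,433,475.00.
DOL = contribution ÷ EBIT = $17,705,675.00 ÷ $11,433,475.00 = 1.5486.

1.55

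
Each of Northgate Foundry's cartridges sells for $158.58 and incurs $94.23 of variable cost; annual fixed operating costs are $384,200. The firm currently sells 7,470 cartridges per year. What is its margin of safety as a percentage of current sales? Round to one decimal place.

Unit CM = price − variable cost = $158.58 − $94.23 = $64.35. Break-even units = $384,200 ÷ $64.35 = 5,970.47; break-even revenue = 5,970.47 × $158.58 = $946,797.76.
Actual sales revenue = 7,470 × $158.58 = $1,184,592.60.
Margin of safety = ($1,184,592.60 − $946,797.76) ÷ $1,184,592.60 = 20.1%.

20.1%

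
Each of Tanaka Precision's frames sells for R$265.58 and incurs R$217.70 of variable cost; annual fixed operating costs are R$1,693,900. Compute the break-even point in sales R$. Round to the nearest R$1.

Contribution margin per unit = R$265.58 − R$217.70 = R$47.88, a CM ratio of R$47.88 ÷ R$265.58 = 0.1803.
Break-even sales = FC ÷ CM ratio = R$1,693,900 × R$265.58 / R$47.88 = R$9,395,697.

R$9,395,697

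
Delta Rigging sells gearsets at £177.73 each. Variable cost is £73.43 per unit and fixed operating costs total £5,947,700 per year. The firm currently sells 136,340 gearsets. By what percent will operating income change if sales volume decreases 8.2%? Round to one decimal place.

-14.1%

Contribution at this volume is 136,340 × £104.30 = £14,220,262.00.
EBIT = £14,220,262.00 − £5,947,700 = £8,272,562.00.
So DOL = total CM / EBIT = £14,220,262.00 / £8,272,562.00 = 1.7190.
Operating income changes by 1.7190 × -8.2% = -14.1%.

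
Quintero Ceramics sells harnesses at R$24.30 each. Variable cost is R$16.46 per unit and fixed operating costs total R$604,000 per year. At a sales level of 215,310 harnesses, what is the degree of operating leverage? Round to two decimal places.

1.56

At 215,310 units, contribution = 215,310 × R$7.84 = R$1,688,030.40.
EBIT = R$1,688,030.40 − R$604,000 = R$1,084,030.40.
Degree of operating leverage = R$1,688,030.40 / R$1,084,030.40 = 1.5572.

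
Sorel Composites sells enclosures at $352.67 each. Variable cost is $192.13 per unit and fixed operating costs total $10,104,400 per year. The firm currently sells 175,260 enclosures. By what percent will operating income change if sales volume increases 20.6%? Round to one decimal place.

+32.1%

At 175,260 units, contribution = 175,260 × $160.54 = $28,136,240.40.
EBIT = $28,136,240.40 − $10,104,400 = $18,031,840.40.
DOL = contribution ÷ EBIT = $28,136,240.40 ÷ $18,031,840.40 = 1.5604.
Operating income changes by 1.5604 × +20.6% = +32.1%.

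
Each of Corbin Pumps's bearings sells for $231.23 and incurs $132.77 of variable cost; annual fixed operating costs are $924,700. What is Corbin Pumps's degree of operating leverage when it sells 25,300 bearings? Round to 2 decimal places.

1.59

Total contribution margin = 25,300 × $98.46 = $2,491,038.00.
EBIT = $2,491,038.00 − $924,700 = $1,566,338.00.
DOL = contribution ÷ EBIT = $2,491,038.00 ÷ $1,566,338.00 = 1.5904.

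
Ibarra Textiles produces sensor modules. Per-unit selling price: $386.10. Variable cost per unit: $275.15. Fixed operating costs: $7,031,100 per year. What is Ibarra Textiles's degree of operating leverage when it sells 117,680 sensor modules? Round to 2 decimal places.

2.17

Total contribution margin = 117,680 × $110.95 = $13,056,596.00.
Subtracting fixed costs: EBIT = $13,056,596.00 − $7,031,100 = $6,025,496.00.
So DOL = total CM / EBIT = $13,056,596.00 / $6,025,496.00 = 2.1669.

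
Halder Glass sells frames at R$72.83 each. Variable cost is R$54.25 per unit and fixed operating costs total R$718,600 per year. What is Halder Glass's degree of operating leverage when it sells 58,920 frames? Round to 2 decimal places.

At 58,920 units, contribution = 58,920 × R$18.58 = R$1,094,733.60.
EBIT = R$1,094,733.60 − R$718,600 = R$376,133.60.
So DOL = total CM / EBIT = R$1,094,733.60 / R$376,133.60 = 2.9105.

2.91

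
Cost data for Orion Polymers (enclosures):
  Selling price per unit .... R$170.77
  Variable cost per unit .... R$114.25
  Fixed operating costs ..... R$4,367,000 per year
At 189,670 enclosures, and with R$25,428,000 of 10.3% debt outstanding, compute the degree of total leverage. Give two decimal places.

Contribution at this volume is 189,670 × R$56.52 = R$10,720,148.40.
EBIT = R$10,720,148.40 − R$4,367,000 = R$6,353,148.40. Interest = R$2,619,084.00.
DOL = R$10,720,148.40 ÷ R$6,353,148.40 = 1.6874; DFL = R$6,353,148.40 ÷ R$3,734,064.40 = 1.7014.
DCL = DOL × DFL = 1.6874 × 1.7014 = 2.8709.

2.87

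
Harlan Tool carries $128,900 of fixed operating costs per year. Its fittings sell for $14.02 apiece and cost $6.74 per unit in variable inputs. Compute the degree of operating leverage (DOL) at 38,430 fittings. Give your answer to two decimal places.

Contribution at this volume is 38,430 × $7.28 = $279,770.40.
Subtracting fixed costs: EBIT = $279,770.40 − $128,900 = $150,870.40.
So DOL = total CM / EBIT = $279,770.40 / $150,870.40 = 1.8544.

1.85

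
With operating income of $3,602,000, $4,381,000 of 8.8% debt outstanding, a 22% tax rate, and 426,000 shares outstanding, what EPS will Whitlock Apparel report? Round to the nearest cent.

$5.89

Interest = $385,528.00, so EBT = $3,602,000 − $385,528.00 = $3,216,472.00.
After tax at 22%: net income = $3,216,472.00 × 0.78 = $2,508,848.16.
Per share: $2,508,848.16 / 426,000 shares = $5.89.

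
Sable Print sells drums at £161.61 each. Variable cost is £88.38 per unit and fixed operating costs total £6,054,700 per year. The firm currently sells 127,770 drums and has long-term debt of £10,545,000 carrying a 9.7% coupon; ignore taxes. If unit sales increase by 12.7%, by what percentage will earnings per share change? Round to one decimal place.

+52.1%

Contribution at this volume is 127,770 × £73.23 = £9,356,597.10.
EBIT = £9,356,597.10 − £6,054,700 = £3,301,897.10.
Interest = £1,022,865.00, so EBIT − I = £2,279,032.10.
Degree of combined leverage = contribution ÷ (EBIT − I) = £9,356,597.10 ÷ £2,279,032.10 = 4.1055.
EPS therefore changes by 4.1055 × (+12.7%) = +52.1%.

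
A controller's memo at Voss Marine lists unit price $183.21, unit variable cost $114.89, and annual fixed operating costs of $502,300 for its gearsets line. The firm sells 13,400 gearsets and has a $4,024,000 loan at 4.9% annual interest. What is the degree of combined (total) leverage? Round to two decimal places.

4.24

Contribution at this volume is 13,400 × $68.32 = $915,488.00.
EBIT = $915,488.00 − $502,300 = $413,188.00. Interest = $197,176.00, so EBIT − I = $216,012.00.
DCL = contribution ÷ (EBIT − I) = $915,488.00 ÷ $216,012.00 = 4.2381.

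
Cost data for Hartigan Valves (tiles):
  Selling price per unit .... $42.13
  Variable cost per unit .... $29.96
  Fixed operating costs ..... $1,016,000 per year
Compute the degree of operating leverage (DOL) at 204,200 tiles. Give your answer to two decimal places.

1.69

At 204,200 units, contribution = 204,200 × $12.17 = $2,485,114.00.
Operating income = contribution − fixed costs = $2,485,114.00 − $1,016,000 = $1,469,114.00.
Degree of operating leverage = $2,485,114.00 / $1,469,114.00 = 1.6916.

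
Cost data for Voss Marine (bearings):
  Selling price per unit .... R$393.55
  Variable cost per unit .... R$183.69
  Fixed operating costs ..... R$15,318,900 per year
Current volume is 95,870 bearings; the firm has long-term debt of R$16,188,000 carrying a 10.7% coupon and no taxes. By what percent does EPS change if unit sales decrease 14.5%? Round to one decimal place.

Total contribution margin = 95,870 × R$209.86 = R$20,119,278.20.
EBIT = R$20,119,278.20 − R$15,318,900 = R$4,800,378.20.
After interest of R$1,732,116.00, pre-tax earnings = R$3,068,262.20.
Degree of combined leverage = contribution ÷ (EBIT − I) = R$20,119,278.20 ÷ R$3,068,262.20 = 6.5572.
%ΔEPS = DCL × %ΔSales = 6.5572 × -14.5% = -95.1%.

-95.1%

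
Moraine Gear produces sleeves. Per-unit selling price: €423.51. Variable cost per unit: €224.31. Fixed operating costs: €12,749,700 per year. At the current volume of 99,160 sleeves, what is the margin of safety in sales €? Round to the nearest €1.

Each unit contributes €423.51 − €224.31 = €199.20. Break-even units = €12,749,700 ÷ €199.20 = 64,004.52; break-even revenue = 64,004.52 × €423.51 = €27,106,553.45.
Actual sales revenue = 99,160 × €423.51 = €41,995,251.60.
Margin of safety = €41,995,251.60 − €27,106,553.45 = €14,888,698.

€14,888,698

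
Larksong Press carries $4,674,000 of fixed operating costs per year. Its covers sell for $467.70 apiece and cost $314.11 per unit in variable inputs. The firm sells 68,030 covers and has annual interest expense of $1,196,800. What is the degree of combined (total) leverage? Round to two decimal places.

Total contribution margin = 68,030 × $153.59 = $10,448,727.70.
Subtracting fixed costs: EBIT = $10,448,727.70 − $4,674,000 = $5,774,727.70. Interest = $1,196,800.00.
DOL = $10,448,727.70 ÷ $5,774,727.70 = 1.8094; DFL = $5,774,727.70 ÷ $4,577,927.70 = 1.2614.
Combined leverage = 1.8094 × 1.2614 = 2.2824.

2.28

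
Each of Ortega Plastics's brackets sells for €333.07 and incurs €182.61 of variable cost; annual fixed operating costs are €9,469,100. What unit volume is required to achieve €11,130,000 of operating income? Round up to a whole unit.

Contribution margin per unit = €333.07 − €182.61 = €150.46.
Need Q such that Q × €150.46 − €9,469,100 = €11,130,000, i.e. Q = €20,599,100 / €150.46 = 136,907.48 → 136,908.

136,908 brackets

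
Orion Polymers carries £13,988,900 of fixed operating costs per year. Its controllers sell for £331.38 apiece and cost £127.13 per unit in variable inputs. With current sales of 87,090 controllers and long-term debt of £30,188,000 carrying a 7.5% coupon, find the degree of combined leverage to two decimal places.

11.59

Total contribution margin = 87,090 × £204.25 = £17,788,132.50.
Operating income = contribution − fixed costs = £17,788,132.50 − £13,988,900 = £3,799,232.50. Interest = £2,264,100.00, so EBIT − I = £1,535,132.50.
DCL = contribution ÷ (EBIT − I) = £17,788,132.50 ÷ £1,535,132.50 = 11.5874.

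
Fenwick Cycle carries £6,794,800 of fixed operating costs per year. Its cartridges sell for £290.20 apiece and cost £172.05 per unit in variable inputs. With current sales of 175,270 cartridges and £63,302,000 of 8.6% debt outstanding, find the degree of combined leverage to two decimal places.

Contribution at this volume is 175,270 × £118.15 = £20,708,150.50.
Subtracting fixed costs: EBIT = £20,708,150.50 − £6,794,800 = £13,913,350.50. Interest = £5,443,972.00, so EBIT − I = £8,469,378.50.
DCL = contribution ÷ (EBIT − I) = £20,708,150.50 ÷ £8,469,378.50 = 2.4451.

2.45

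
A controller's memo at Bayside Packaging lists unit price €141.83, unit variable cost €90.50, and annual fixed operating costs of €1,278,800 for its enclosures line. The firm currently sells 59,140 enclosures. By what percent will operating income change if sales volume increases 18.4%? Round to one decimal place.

At 59,140 units, contribution = 59,140 × €51.33 = €3,035,656.20.
Operating income = contribution − fixed costs = €3,035,656.20 − €1,278,800 = €1,756,856.20.
Degree of operating leverage = €3,035,656.20 / €1,756,856.20 = 1.7279.
So EBIT moves 1.7279 × (+18.4%) = +31.8%.

+31.8%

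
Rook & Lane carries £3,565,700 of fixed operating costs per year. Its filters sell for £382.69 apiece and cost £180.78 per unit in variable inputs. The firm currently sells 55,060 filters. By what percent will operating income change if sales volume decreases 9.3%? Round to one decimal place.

-13.7%

Total contribution margin = 55,060 × £201.91 = £11,117,164.60.
EBIT = £11,117,164.60 − £3,565,700 = £7,551,464.60.
Degree of operating leverage = £11,117,164.60 / £7,551,464.60 = 1.4722.
%ΔEBIT = DOL × %ΔSales = 1.4722 × -9.3% = -13.7%.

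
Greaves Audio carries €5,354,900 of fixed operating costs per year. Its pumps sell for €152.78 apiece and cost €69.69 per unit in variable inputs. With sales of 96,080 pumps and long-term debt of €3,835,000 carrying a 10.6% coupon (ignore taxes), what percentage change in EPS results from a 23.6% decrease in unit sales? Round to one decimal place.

-84.8%

At 96,080 units, contribution = 96,080 × €83.09 = €7,983,287.20.
Operating income = contribution − fixed costs = €7,983,287.20 − €5,354,900 = €2,628,387.20.
Interest = €406,510.00, so EBIT − I = €2,221,877.20.
DCL = total CM / (EBIT − I) = €7,983,287.20 / €2,221,877.20 = 3.5930.
%ΔEPS = DCL × %ΔSales = 3.5930 × -23.6% = -84.8%.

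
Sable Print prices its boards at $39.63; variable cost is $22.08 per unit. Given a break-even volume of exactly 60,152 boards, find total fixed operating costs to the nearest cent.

Each unit contributes $39.63 − $22.08 = $17.55.
Fixed costs = break-even units × CM = 60,152 × $17.55 = $1,055,667.60.

$1,055,667.60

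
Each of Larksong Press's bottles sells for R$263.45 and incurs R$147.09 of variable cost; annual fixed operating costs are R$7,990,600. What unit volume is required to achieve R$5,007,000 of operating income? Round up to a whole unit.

Unit CM = price − variable cost = R$263.45 − R$147.09 = R$116.36.
Need Q such that Q × R$116.36 − R$7,990,600 = R$5,007,000, i.e. Q = R$12,997,600 / R$116.36 = 111,701.62 → 111,702.

111,702 bottles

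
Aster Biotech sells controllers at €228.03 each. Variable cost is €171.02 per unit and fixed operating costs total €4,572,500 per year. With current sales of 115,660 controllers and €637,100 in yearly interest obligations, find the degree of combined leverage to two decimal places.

Contribution at this volume is 115,660 × €57.01 = €6,593,776.60.
Subtracting fixed costs: EBIT = €6,593,776.60 − €4,572,500 = €2,021,276.60. Interest = €637,100.00, so EBIT − I = €1,384,176.60.
Degree of total leverage = total CM / (EBIT − interest) = €6,593,776.60 / €1,384,176.60 = 4.7637.

4.76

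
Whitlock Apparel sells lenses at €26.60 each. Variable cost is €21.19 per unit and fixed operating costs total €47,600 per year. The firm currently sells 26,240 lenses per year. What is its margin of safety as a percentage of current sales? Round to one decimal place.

66.5%

Contribution margin per unit = €26.60 − €21.19 = €5.41. Break-even units = €47,600 ÷ €5.41 = 8,798.52; break-even revenue = 8,798.52 × €26.60 = €234,040.67.
Actual sales revenue = 26,240 × €26.60 = €697,984.00.
Margin of safety = (€697,984.00 − €234,040.67) ÷ €697,984.00 = 66.5%.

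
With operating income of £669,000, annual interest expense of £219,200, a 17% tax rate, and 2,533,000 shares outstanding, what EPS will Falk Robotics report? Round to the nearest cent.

£0.15

Pre-tax income = £669,000 − £219,200.00 = £449,800.00.
After tax at 17%: net income = £449,800.00 × 0.83 = £373,334.00.
Per share: £373,334.00 / 2,533,000 shares = £0.15.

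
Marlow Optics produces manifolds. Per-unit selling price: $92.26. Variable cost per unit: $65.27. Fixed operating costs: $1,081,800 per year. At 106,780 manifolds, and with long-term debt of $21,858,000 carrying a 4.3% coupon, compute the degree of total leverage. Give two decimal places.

3.35

Contribution at this volume is 106,780 × $26.99 = $2,881,992.20.
Subtracting fixed costs: EBIT = $2,881,992.20 − $1,081,800 = $1,800,192.20. Interest = $939,894.00, so EBIT − I = $860,298.20.
DCL = contribution ÷ (EBIT − I) = $2,881,992.20 ÷ $860,298.20 = 3.3500.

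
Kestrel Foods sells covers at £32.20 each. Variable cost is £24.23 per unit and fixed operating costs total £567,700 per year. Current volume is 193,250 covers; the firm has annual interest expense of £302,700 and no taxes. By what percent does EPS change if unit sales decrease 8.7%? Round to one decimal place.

-20.0%

Contribution at this volume is 193,250 × £7.97 = £1,540,202.50.
EBIT = £1,540,202.50 − £567,700 = £972,502.50.
After interest of £302,700.00, pre-tax earnings = £669,802.50.
DCL = total CM / (EBIT − I) = £1,540,202.50 / £669,802.50 = 2.2995.
%ΔEPS = DCL × %ΔSales = 2.2995 × -8.7% = -20.0%.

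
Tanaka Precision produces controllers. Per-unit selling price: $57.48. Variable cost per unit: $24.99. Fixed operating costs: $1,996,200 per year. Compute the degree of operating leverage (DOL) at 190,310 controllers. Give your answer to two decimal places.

1.48

Contribution at this volume is 190,310 × $32.49 = $6,183,171.90.
Subtracting fixed costs: EBIT = $6,183,171.90 − $1,996,200 = $4,186,971.90.
So DOL = total CM / EBIT = $6,183,171.90 / $4,186,971.90 = 1.4768.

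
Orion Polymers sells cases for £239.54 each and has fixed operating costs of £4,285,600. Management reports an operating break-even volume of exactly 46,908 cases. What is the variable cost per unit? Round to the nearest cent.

£148.18

Contribution per unit must be FC / Q = £4,285,600 / 46,908 = £91.3618.
Variable cost per unit = £239.54 − £91.3618 = £148.18.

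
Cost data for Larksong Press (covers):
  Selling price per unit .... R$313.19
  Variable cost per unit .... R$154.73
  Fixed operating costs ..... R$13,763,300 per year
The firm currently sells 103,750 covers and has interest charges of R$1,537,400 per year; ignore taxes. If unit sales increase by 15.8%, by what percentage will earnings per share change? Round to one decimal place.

+228.0%

Total contribution margin = 103,750 × R$158.46 = R$16,440,225.00.
Subtracting fixed costs: EBIT = R$16,440,225.00 − R$13,763,300 = R$2,676,925.00.
After interest of R$1,537,400.00, pre-tax earnings = R$1,139,525.00.
DCL = total CM / (EBIT − I) = R$16,440,225.00 / R$1,139,525.00 = 14.4273.
%ΔEPS = DCL × %ΔSales = 14.4273 × +15.8% = +228.0%.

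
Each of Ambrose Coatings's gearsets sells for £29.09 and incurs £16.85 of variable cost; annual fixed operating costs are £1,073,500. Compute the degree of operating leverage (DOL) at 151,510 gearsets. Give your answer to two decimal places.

2.37

Contribution at this volume is 151,510 × £12.24 = £1,854,482.40.
EBIT = £1,854,482.40 − £1,073,500 = £780,982.40.
So DOL = total CM / EBIT = £1,854,482.40 / £780,982.40 = 2.3746.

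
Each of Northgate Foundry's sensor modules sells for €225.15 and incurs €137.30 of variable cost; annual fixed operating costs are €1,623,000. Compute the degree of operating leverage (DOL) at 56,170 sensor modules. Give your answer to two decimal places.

1.49

Contribution at this volume is 56,170 × €87.85 = €4,934,534.50.
Operating income = contribution − fixed costs = €4,934,534.50 − €1,623,000 = €3,311,534.50.
DOL = contribution ÷ EBIT = €4,934,534.50 ÷ €3,311,534.50 = 1.4901.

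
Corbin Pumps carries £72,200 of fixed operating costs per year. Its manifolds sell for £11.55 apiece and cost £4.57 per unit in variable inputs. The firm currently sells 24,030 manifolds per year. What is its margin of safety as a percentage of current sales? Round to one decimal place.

Contribution margin per unit = £11.55 − £4.57 = £6.98. Break-even units = £72,200 ÷ £6.98 = 10,343.84; break-even revenue = 10,343.84 × £11.55 = £119,471.35.
Current sales = 24,030 × £11.55 = £277,546.50.
Margin of safety = (£277,546.50 − £119,471.35) ÷ £277,546.50 = 57.0%.

57.0%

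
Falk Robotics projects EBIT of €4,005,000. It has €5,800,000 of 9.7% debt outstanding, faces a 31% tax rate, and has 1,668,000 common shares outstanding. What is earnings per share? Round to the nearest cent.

Interest = €562,600.00, so EBT = €4,005,000 − €562,600.00 = €3,442,400.00.
After tax at 31%: net income = €3,442,400.00 × 0.69 = €2,375,256.00.
Per share: €2,375,256.00 / 1,668,000 shares = €1.42.

€1.42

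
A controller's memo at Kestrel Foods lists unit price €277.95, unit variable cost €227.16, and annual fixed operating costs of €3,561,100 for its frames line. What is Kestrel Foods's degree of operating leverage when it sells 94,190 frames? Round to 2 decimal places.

3.91

At 94,190 units, contribution = 94,190 × €50.79 = €4,783,910.10.
EBIT = €4,783,910.10 − €3,561,100 = €1,222,810.10.
DOL = contribution ÷ EBIT = €4,783,910.10 ÷ €1,222,810.10 = 3.9122.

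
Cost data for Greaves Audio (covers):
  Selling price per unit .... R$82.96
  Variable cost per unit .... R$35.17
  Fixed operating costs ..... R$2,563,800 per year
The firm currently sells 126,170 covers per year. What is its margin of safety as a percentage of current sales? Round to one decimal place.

57.5%

Contribution margin per unit = R$82.96 − R$35.17 = R$47.79. Break-even units = R$2,563,800 ÷ R$47.79 = 53,647.21; break-even revenue = 53,647.21 × R$82.96 = R$4,450,572.25.
Current sales = 126,170 × R$82.96 = R$10,467,063.20.
Margin of safety = (R$10,467,063.20 − R$4,450,572.25) ÷ R$10,467,063.20 = 57.5%.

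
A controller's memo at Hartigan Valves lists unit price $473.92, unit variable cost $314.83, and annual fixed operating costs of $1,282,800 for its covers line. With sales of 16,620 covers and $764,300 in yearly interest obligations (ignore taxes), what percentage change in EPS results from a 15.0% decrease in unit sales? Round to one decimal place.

At 16,620 units, contribution = 16,620 × $159.09 = $2,644,075.80.
EBIT = $2,644,075.80 − $1,282,800 = $1,361,275.80.
Interest = $764,300.00, so EBIT − I = $596,975.80.
DCL = total CM / (EBIT − I) = $2,644,075.80 / $596,975.80 = 4.4291.
%ΔEPS = DCL × %ΔSales = 4.4291 × -15.0% = -66.4%.

-66.4%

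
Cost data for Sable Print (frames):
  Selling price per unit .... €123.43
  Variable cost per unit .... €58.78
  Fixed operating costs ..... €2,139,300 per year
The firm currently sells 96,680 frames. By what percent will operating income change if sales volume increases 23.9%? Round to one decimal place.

Contribution at this volume is 96,680 × €64.65 = €6,250,362.00.
Operating income = contribution − fixed costs = €6,250,362.00 − €2,139,300 = €4,111,062.00.
Degree of operating leverage = €6,250,362.00 / €4,111,062.00 = 1.5204.
So EBIT moves 1.5204 × (+23.9%) = +36.3%.

+36.3%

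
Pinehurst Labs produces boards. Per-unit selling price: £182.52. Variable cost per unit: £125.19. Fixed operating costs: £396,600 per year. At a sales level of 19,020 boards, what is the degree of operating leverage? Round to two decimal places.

1.57

Total contribution margin = 19,020 × £57.33 = £1,090,416.60.
Operating income = contribution − fixed costs = £1,090,416.60 − £396,600 = £693,816.60.
So DOL = total CM / EBIT = £1,090,416.60 / £693,816.60 = 1.5716.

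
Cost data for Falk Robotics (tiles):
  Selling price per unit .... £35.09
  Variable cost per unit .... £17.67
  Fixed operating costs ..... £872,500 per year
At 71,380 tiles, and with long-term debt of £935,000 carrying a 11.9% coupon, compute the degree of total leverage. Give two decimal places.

Contribution at this volume is 71,380 × £17.42 = £1,243,439.60.
EBIT = £1,243,439.60 − £872,500 = £370,939.60. Interest = £111,265.00, so EBIT − I = £259,674.60.
DCL = contribution ÷ (EBIT − I) = £1,243,439.60 ÷ £259,674.60 = 4.7885.

4.79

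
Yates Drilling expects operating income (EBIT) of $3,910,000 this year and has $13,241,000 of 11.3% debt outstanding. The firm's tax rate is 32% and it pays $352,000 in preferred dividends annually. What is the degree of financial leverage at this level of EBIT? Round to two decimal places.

Annual interest charges come to $1,496,233.00.
Pre-tax preferred-dividend burden = $352,000 ÷ (1 − 0.32) = $517,647.06.
DFL = EBIT ÷ [EBIT − I − D_p/(1−t)] = $3,910,000 ÷ [$3,910,000 − $1,496,233.00 − $517,647.06] = $3,910,000 ÷ $1,896,119.94 = 2.0621.

2.06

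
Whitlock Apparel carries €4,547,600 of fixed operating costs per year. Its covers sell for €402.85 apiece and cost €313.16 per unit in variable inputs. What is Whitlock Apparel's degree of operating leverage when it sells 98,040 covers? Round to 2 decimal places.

2.07

Contribution at this volume is 98,040 × €89.69 = €8,793,207.60.
EBIT = €8,793,207.60 − €4,547,600 = €4,245,607.60.
DOL = contribution ÷ EBIT = €8,793,207.60 ÷ €4,245,607.60 = 2.0711.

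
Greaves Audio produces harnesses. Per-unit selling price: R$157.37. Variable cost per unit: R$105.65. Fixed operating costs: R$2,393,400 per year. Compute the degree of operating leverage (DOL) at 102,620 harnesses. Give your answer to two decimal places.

1.82

At 102,620 units, contribution = 102,620 × R$51.72 = R$5,307,506.40.
Subtracting fixed costs: EBIT = R$5,307,506.40 − R$2,393,400 = R$2,914,106.40.
Degree of operating leverage = R$5,307,506.40 / R$2,914,106.40 = 1.8213.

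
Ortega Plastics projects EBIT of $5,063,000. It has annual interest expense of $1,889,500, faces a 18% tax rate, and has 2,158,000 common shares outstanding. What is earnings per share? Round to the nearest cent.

Interest = $1,889,500.00, so EBT = $5,063,000 − $1,889,500.00 = $3,173,500.00.
Net income = $3,173,500.00 × (1 − 0.18) = $2,602,270.00.
EPS = $2,602,270.00 ÷ 2,158,000 = $1.21.

$1.21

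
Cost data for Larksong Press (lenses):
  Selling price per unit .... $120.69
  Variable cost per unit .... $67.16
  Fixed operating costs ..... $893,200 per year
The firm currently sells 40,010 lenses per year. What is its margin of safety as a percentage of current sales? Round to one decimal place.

58.3%

Each unit contributes $120.69 − $67.16 = $53.53. Break-even units = $893,200 ÷ $53.53 = 16,685.97; break-even revenue = 16,685.97 × $120.69 = $2,013,829.78.
Current sales = 40,010 × $120.69 = $4,828,806.90.
Margin of safety = ($4,828,806.90 − $2,013,829.78) ÷ $4,828,806.90 = 58.3%.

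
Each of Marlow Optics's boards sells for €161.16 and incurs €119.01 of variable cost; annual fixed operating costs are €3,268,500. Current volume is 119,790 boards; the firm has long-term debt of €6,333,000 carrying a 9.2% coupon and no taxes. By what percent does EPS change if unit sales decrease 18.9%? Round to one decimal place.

-79.7%

Contribution at this volume is 119,790 × €42.15 = €5,049,148.50.
Subtracting fixed costs: EBIT = €5,049,148.50 − €3,268,500 = €1,780,648.50.
Interest = €582,636.00, so EBIT − I = €1,198,012.50.
Degree of combined leverage = contribution ÷ (EBIT − I) = €5,049,148.50 ÷ €1,198,012.50 = 4.2146.
%ΔEPS = DCL × %ΔSales = 4.2146 × -18.9% = -79.7%.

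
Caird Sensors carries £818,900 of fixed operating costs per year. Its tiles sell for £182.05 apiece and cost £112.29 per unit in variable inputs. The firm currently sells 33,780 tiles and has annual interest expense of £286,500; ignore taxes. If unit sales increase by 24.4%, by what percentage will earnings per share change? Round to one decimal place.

Total contribution margin = 33,780 × £69.76 = £2,356,492.80.
Subtracting fixed costs: EBIT = £2,356,492.80 − £818,900 = £1,537,592.80.
Interest = £286,500.00, so EBIT − I = £1,251,092.80.
DCL = total CM / (EBIT − I) = £2,356,492.80 / £1,251,092.80 = 1.8835.
EPS therefore changes by 1.8835 × (+24.4%) = +46.0%.

+46.0%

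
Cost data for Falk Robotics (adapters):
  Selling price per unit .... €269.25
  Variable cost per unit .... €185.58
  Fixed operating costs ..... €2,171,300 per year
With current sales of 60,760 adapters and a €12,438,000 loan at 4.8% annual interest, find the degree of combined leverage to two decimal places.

At 60,760 units, contribution = 60,760 × €83.67 = €5,083,789.20.
EBIT = €5,083,789.20 − €2,171,300 = €2,912,489.20. Interest = €597,024.00.
DOL = €5,083,789.20 ÷ €2,912,489.20 = 1.7455; DFL = €2,912,489.20 ÷ €2,315,465.20 = 1.2578.
Combined leverage = 1.7455 × 1.2578 = 2.1955.

2.20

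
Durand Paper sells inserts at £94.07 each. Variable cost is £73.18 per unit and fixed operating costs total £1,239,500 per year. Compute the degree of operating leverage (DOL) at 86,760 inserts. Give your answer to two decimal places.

3.16

Total contribution margin = 86,760 × £20.89 = £1,812,416.40.
EBIT = £1,812,416.40 − £1,239,500 = £572,916.40.
DOL = contribution ÷ EBIT = £1,812,416.40 ÷ £572,916.40 = 3.1635.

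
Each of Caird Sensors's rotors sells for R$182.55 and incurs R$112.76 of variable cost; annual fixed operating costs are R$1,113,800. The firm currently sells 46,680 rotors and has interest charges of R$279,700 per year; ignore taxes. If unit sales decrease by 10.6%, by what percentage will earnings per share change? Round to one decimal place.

-18.5%

At 46,680 units, contribution = 46,680 × R$69.79 = R$3,257,797.20.
EBIT = R$3,257,797.20 − R$1,113,800 = R$2,143,997.20.
After interest of R$279,700.00, pre-tax earnings = R$1,864,297.20.
DCL = total CM / (EBIT − I) = R$3,257,797.20 / R$1,864,297.20 = 1.7475.
%ΔEPS = DCL × %ΔSales = 1.7475 × -10.6% = -18.5%.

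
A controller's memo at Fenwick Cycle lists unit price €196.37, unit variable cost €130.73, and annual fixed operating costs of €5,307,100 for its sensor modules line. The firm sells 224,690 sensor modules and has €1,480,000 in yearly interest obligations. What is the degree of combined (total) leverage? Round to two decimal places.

1.85

Total contribution margin = 224,690 × €65.64 = €14,748,651.60.
EBIT = €14,748,651.60 − €5,307,100 = €9,441,551.60. Interest = €1,480,000.00, so EBIT − I = €7,961,551.60.
DCL = contribution ÷ (EBIT − I) = €14,748,651.60 ÷ €7,961,551.60 = 1.8525.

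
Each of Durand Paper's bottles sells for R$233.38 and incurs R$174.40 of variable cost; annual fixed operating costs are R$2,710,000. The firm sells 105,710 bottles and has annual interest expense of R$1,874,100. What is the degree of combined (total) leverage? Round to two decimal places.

3.78

At 105,710 units, contribution = 105,710 × R$58.98 = R$6,234,775.80.
EBIT = R$6,234,775.80 − R$2,710,000 = R$3,524,775.80. Interest = R$1,874,100.00.
DOL = R$6,234,775.80 ÷ R$3,524,775.80 = 1.7688; DFL = R$3,524,775.80 ÷ R$1,650,675.80 = 2.1354.
DCL = DOL × DFL = 1.7688 × 2.1354 = 3.7771.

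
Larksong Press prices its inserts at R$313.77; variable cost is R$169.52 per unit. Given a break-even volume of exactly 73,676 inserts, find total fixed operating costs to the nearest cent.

Contribution margin per unit = R$313.77 − R$169.52 = R$144.25.
Since BE = FC / CM, FC = 73,676 × R$144.25 = R$10,627,763.00.

R$10,627,763.00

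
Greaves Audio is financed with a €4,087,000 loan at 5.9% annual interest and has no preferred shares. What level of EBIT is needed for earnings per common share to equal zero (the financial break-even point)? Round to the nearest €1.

€241,133

Annual interest = 5.9% × €4,087,000 = €241,133.00.
With no preferred dividends, EPS = 0 when EBIT exactly covers interest, so the financial break-even EBIT is €241,133.00.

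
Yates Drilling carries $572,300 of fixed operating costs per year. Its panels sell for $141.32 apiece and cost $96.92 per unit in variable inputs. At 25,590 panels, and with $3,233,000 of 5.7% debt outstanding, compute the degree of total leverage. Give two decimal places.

2.99

Total contribution margin = 25,590 × $44.40 = $1,136,196.00.
Operating income = contribution − fixed costs = $1,136,196.00 − $572,300 = $563,896.00. Interest = $184,281.00.
DOL = $1,136,196.00 ÷ $563,896.00 = 2.0149; DFL = $563,896.00 ÷ $379,615.00 = 1.4854.
Combined leverage = 2.0149 × 1.4854 = 2.9929.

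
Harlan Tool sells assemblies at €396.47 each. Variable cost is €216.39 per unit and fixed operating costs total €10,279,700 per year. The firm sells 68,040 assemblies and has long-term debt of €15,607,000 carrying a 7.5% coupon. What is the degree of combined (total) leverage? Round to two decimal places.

At 68,040 units, contribution = 68,040 × €180.08 = €12,252,643.20.
EBIT = €12,252,643.20 − €10,279,700 = €1,972,943.20. Interest = €1,170,525.00.
DOL = €12,252,643.20 ÷ €1,972,943.20 = 6.2103; DFL = €1,972,943.20 ÷ €802,418.20 = 2.4587.
DCL = DOL × DFL = 6.2103 × 2.4587 = 15.2693.

15.27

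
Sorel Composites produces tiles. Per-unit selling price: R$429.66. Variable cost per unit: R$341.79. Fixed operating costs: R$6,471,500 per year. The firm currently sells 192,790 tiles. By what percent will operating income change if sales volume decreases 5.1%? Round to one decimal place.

Contribution at this volume is 192,790 × R$87.87 = R$16,940,457.30.
EBIT = R$16,940,457.30 − R$6,471,500 = R$10,468,957.30.
So DOL = total CM / EBIT = R$16,940,457.30 / R$10,468,957.30 = 1.6182.
Operating income changes by 1.6182 × -5.1% = -8.3%.

-8.3%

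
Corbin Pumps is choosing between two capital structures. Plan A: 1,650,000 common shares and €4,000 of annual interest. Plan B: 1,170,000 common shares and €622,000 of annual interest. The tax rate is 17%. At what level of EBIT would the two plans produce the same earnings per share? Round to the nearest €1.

Set EPS_A = EPS_B: (EBIT − €4,000)(1 − 0.17) ÷ 1,650,000 = (EBIT − €622,000)(1 − 0.17) ÷ 1,170,000.
Cancelling (1 − t) and cross-multiplying: 1,170,000·(EBIT − 4,000) = 1,650,000·(EBIT − 622,000).
Solving, EBIT = (622,000·1,650,000 − 4,000·1,170,000) / (1,650,000 − 1,170,000) = 1,021,620,000,000 / 480,000 = 2,128,375.00.

€2,128,375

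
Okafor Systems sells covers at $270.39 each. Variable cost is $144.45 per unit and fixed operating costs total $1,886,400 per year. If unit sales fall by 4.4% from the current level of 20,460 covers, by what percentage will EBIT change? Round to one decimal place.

Total contribution margin = 20,460 × $125.94 = $2,576,732.40.
Subtracting fixed costs: EBIT = $2,576,732.40 − $1,886,400 = $690,332.40.
So DOL = total CM / EBIT = $2,576,732.40 / $690,332.40 = 3.7326.
Operating income changes by 3.7326 × -4.4% = -16.4%.

-16.4%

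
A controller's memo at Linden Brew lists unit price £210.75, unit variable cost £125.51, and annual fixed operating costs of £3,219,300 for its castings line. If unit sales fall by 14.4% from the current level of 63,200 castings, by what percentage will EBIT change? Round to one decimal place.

At 63,200 units, contribution = 63,200 × £85.24 = £5,387,168.00.
Subtracting fixed costs: EBIT = £5,387,168.00 − £3,219,300 = £2,167,868.00.
Degree of operating leverage = £5,387,168.00 / £2,167,868.00 = 2.4850.
%ΔEBIT = DOL × %ΔSales = 2.4850 × -14.4% = -35.8%.

-35.8%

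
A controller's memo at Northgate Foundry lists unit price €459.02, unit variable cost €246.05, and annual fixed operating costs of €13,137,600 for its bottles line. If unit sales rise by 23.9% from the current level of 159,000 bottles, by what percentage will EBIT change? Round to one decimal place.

Contribution at this volume is 159,000 × €212.97 = €33,862,230.00.
Operating income = contribution − fixed costs = €33,862,230.00 − €13,137,600 = €20,724,630.00.
So DOL = total CM / EBIT = €33,862,230.00 / €20,724,630.00 = 1.6339.
%ΔEBIT = DOL × %ΔSales = 1.6339 × +23.9% = +39.1%.

+39.1%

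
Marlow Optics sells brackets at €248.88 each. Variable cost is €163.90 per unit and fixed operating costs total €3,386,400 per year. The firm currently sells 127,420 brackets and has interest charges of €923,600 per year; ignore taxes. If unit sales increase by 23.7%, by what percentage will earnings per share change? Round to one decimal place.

+39.4%

At 127,420 units, contribution = 127,420 × €84.98 = €10,828,151.60.
Operating income = contribution − fixed costs = €10,828,151.60 − €3,386,400 = €7,441,751.60.
After interest of €923,600.00, pre-tax earnings = €6,518,151.60.
Degree of combined leverage = contribution ÷ (EBIT − I) = €10,828,151.60 ÷ €6,518,151.60 = 1.6612.
%ΔEPS = DCL × %ΔSales = 1.6612 × +23.7% = +39.4%.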